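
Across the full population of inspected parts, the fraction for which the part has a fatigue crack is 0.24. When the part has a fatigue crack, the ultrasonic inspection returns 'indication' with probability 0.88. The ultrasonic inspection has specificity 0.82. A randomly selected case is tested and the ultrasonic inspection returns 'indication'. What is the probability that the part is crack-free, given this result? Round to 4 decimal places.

Write H for 'the part has a fatigue crack'. Prior odds H:¬H = 0.24/0.76 = 0.31579. For the 'indication' outcome, the likelihood ratio is 0.88/0.18 = 4.8889.
Posterior odds = 0.31579 × 4.8889 = 1.5439, so P(H|E) = 1.5439/(1+1.5439) = 0.6069. Then P(¬H|E) = 1 − 0.6069 = 0.3931.

P(¬H | E) ≈ 0.3931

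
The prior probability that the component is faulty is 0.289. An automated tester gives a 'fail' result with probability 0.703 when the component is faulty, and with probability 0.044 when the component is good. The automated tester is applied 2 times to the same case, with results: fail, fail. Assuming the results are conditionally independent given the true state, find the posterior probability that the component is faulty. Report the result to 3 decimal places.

With H the event that the component is faulty, the joint likelihood of the observed sequence is P(data|H) = 0.703·0.703 = 0.49421 and P(data|¬H) = 0.044·0.044 = 0.0019360.
Bayes: P(H|data) = 0.289·0.49421 / (0.289·0.49421 + 0.711·0.0019360) = 0.14283/0.14420 = 0.9905.

Posterior P(H) ≈ 0.990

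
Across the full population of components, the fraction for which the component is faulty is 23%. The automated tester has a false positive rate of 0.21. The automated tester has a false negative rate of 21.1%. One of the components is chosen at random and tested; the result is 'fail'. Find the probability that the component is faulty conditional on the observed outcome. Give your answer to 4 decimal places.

Let H be the event that the component is faulty. P(H) = 0.23, so P(¬H) = 0.77. With E the 'fail' result, P(E|H) = 0.789 and P(E|¬H) = 0.21.
P(E) = 0.789·0.23 + 0.21·0.77 = 0.18147 + 0.16170 = 0.34317.
By Bayes' theorem, P(H|E) = 0.18147 / 0.34317 = 0.5288.

P(H | E) ≈ 0.5288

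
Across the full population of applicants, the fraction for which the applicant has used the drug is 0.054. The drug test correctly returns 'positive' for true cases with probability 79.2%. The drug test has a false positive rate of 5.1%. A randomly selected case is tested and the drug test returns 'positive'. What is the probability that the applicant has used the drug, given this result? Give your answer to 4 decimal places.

P(H | E) ≈ 0.4699

Write H for 'the applicant has used the drug'. Prior odds H:¬H = 0.054/0.946 = 0.057082. For the 'positive' outcome, the likelihood ratio is 0.792/0.051 = 15.529.
Posterior odds = 0.057082 × 15.529 = 0.88646, so P(H|E) = 0.88646/(1+0.88646) = 0.4699.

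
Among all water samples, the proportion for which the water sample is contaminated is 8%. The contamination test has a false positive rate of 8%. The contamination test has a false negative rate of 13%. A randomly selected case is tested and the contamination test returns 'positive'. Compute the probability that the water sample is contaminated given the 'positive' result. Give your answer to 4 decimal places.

P(H | E) ≈ 0.4860

Write H for 'the water sample is contaminated'. Prior odds H:¬H = 0.08/0.92 = 0.086957. For the 'positive' outcome, the likelihood ratio is 0.87/0.08 = 10.875.
Posterior odds = 0.086957 × 10.875 = 0.94565, so P(H|E) = 0.94565/(1+0.94565) = 0.4860.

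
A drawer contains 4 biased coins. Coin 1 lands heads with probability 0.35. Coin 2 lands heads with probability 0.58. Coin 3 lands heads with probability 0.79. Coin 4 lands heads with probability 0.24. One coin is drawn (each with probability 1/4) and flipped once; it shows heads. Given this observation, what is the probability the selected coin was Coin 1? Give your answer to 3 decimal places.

Tabulate prior·likelihood by source: [1] prior 0.25, lik 0.35, product 0.08750; [2] prior 0.25, lik 0.58, product 0.1450; [3] prior 0.25, lik 0.79, product 0.1975; [4] prior 0.25, lik 0.24, product 0.06000.
Normalizing constant = 0.49000; the posterior for Coin 1 is its product over the sum, 0.08750/0.49000 = 0.179.

Posterior probability ≈ 0.179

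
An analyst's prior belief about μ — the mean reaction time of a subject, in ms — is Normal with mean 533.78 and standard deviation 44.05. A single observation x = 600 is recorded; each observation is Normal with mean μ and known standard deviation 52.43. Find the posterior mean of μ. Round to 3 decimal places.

With known σ, the Normal prior is conjugate. Weight on the data is w = (n/σ²)/(n/σ² + 1/τ₀²) = 0.00036378/(0.00036378+0.00051536) = 0.41379.
Posterior mean = w·x̄ + (1−w)·μ₀ = 0.41379·600 + 0.58621·533.78 = 561.181.

Posterior mean ≈ 561.181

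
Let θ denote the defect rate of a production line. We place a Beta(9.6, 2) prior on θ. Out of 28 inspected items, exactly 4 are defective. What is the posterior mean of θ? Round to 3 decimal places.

Observing 4 successes and 24 failures updates Beta(9.6, 2) by adding the success and failure counts to the two shape parameters: α = 9.6+4 = 13.6, β = 2+24 = 26.
E[θ | data] = 13.6/(13.6+26) = 0.343.

Posterior mean ≈ 0.343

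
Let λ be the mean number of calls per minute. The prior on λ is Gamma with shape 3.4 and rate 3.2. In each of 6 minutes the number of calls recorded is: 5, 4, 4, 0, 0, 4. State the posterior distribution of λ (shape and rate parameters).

Posterior: Gamma(shape=20.4, rate=9.2)

The Poisson likelihood adds the total count to the shape and the number of exposure periods to the rate. Here ∑xᵢ = 17 and n = 6, so shape 3.4→20.4 and rate 3.2→9.2.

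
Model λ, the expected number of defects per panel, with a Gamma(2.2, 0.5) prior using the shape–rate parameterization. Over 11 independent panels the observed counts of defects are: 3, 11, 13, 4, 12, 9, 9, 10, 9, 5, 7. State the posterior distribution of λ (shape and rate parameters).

Posterior: Gamma(shape=94.2, rate=11.5)

The Poisson likelihood adds the total count to the shape and the number of exposure periods to the rate. Here ∑xᵢ = 92 and n = 11, so shape 2.2→94.2 and rate 0.5→11.5.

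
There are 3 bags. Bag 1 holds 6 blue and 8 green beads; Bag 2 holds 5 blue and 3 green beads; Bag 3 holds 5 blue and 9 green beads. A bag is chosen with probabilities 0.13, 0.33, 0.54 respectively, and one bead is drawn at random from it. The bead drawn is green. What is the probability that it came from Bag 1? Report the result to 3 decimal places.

Posterior probability ≈ 0.136

P(green|Bag 1) = 0.5714; P(green|Bag 2) = 0.375; P(green|Bag 3) = 0.6429.
Prior × likelihood for each source: 0.13·0.5714=0.07429, 0.33·0.375=0.1237, 0.54·0.6429=0.3471. Summing gives P(green) = 0.54518.
P(Bag 1 | green) = 0.07429 / 0.54518 = 0.136.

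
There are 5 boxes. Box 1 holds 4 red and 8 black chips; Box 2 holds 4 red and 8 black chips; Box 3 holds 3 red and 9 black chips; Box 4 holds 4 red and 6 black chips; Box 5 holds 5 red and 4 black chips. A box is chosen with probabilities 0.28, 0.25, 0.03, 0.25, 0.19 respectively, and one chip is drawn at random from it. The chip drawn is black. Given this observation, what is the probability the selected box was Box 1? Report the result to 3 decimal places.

Posterior probability ≈ 0.306

P(black|Box 1) = 0.6667; P(black|Box 2) = 0.6667; P(black|Box 3) = 0.75; P(black|Box 4) = 0.6; P(black|Box 5) = 0.4444.
Prior × likelihood for each source: 0.28·0.6667=0.1867, 0.25·0.6667=0.1667, 0.03·0.75=0.02250, 0.25·0.6=0.1500, 0.19·0.4444=0.08444. Summing gives P(black) = 0.61028.
P(Box 1 | black) = 0.1867 / 0.61028 = 0.306.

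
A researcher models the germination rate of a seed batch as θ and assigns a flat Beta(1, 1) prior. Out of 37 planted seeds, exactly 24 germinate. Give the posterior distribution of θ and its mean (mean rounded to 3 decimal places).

Posterior: Beta(25, 14); mean ≈ 0.641

The binomial likelihood is conjugate to the Beta prior: with 24 successes and 13 failures, the posterior is Beta(1+24, 1+13) = Beta(25, 14).
E[θ | data] = 25/(25+14) = 0.641.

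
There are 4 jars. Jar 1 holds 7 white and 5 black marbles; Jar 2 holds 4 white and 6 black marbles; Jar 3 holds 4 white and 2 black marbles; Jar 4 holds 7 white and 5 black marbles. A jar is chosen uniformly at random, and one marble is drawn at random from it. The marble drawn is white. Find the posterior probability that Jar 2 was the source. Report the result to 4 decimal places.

Tabulate prior·likelihood by source: [1] prior 0.25, lik 0.5833, product 0.1458; [2] prior 0.25, lik 0.4, product 0.1000; [3] prior 0.25, lik 0.6667, product 0.1667; [4] prior 0.25, lik 0.5833, product 0.1458.
Normalizing constant = 0.55833; the posterior for Jar 2 is its product over the sum, 0.1000/0.55833 = 0.1791.

Posterior probability ≈ 0.1791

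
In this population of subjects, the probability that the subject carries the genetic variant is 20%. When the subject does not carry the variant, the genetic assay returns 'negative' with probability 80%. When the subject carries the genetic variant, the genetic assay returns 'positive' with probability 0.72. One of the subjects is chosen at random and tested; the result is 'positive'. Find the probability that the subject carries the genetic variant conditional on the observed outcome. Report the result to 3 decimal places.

Let H be the event that the subject carries the genetic variant. P(H) = 0.2, so P(¬H) = 0.8. With E the 'positive' result, P(E|H) = 0.72 and P(E|¬H) = 0.2.
P(E) = 0.72·0.2 + 0.2·0.8 = 0.14400 + 0.16000 = 0.30400.
By Bayes' theorem, P(H|E) = 0.14400 / 0.30400 = 0.474.

P(H | E) ≈ 0.474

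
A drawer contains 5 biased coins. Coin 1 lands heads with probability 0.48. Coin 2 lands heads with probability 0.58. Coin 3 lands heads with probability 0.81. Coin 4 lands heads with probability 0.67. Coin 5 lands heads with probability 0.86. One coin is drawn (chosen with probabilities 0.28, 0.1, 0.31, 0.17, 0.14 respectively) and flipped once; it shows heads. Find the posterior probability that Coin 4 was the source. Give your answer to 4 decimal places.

P(heads|C1) = 0.48; P(heads|C2) = 0.58; P(heads|C3) = 0.81; P(heads|C4) = 0.67; P(heads|C5) = 0.86.
Prior × likelihood for each source: 0.28·0.48=0.1344, 0.1·0.58=0.05800, 0.31·0.81=0.2511, 0.17·0.67=0.1139, 0.14·0.86=0.1204. Summing gives P(heads) = 0.67780.
P(Coin 4 | heads) = 0.1139 / 0.67780 = 0.1680.

Posterior probability ≈ 0.1680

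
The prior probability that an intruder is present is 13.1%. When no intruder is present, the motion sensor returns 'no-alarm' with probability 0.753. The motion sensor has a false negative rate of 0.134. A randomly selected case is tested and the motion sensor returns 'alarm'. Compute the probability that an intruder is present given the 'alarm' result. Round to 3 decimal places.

P(H | E) ≈ 0.346

Write H for 'an intruder is present'. Prior odds H:¬H = 0.131/0.869 = 0.15075. For the 'alarm' outcome, the likelihood ratio is 0.866/0.247 = 3.5061.
Posterior odds = 0.15075 × 3.5061 = 0.52853, so P(H|E) = 0.52853/(1+0.52853) = 0.346.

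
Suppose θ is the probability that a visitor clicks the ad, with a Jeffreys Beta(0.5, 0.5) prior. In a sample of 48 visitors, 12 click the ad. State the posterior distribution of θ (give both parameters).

The binomial likelihood is conjugate to the Beta prior: with 12 successes and 36 failures, the posterior is Beta(0.5+12, 0.5+36) = Beta(12.5, 36.5).

Posterior: Beta(12.5, 36.5)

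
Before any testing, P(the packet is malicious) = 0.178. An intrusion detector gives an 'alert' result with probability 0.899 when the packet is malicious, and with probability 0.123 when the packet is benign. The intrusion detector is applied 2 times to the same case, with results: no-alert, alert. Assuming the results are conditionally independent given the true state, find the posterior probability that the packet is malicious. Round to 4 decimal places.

Let H be the event that the packet is malicious; start with P(H) = 0.178. P('alert'|H) = 0.899, P('alert'|¬H) = 0.123.
Update on result 1 ('no-alert'): P(H) ← 0.101·0.1780 / (0.101·0.1780 + 0.877·0.8220) = 0.017978/0.73887 = 0.0243.
Update on result 2 ('alert'): P(H) ← 0.899·0.0243 / (0.899·0.0243 + 0.123·0.9757) = 0.021874/0.14188 = 0.1542.

Posterior P(H) ≈ 0.1542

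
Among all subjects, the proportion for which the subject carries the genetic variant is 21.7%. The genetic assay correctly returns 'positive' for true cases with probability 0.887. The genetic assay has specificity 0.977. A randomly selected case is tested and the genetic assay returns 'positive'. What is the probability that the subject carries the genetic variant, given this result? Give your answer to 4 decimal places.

Write H for 'the subject carries the genetic variant'. Prior odds H:¬H = 0.217/0.783 = 0.27714. For the 'positive' outcome, the likelihood ratio is 0.887/0.023 = 38.565.
Posterior odds = 0.27714 × 38.565 = 10.688, so P(H|E) = 10.688/(1+10.688) = 0.9144.

P(H | E) ≈ 0.9144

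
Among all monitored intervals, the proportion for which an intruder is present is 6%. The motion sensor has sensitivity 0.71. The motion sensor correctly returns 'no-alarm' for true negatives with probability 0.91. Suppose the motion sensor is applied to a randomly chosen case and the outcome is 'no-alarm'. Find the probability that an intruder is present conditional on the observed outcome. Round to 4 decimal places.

Write H for 'an intruder is present'. Prior odds H:¬H = 0.06/0.94 = 0.063830. For the 'no-alarm' outcome, the likelihood ratio is 0.29/0.91 = 0.31868.
Posterior odds = 0.063830 × 0.31868 = 0.020341, so P(H|E) = 0.020341/(1+0.020341) = 0.0199.

P(H | E) ≈ 0.0199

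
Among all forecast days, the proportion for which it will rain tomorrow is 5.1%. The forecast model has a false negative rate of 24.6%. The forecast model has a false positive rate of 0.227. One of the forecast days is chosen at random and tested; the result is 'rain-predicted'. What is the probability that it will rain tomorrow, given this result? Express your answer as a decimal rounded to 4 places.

Let H be the event that it will rain tomorrow. P(H) = 0.051, so P(¬H) = 0.949. With E the 'rain-predicted' result, P(E|H) = 0.754 and P(E|¬H) = 0.227.
P(E) = 0.754·0.051 + 0.227·0.949 = 0.038454 + 0.21542 = 0.25388.
By Bayes' theorem, P(H|E) = 0.038454 / 0.25388 = 0.1515.

P(H | E) ≈ 0.1515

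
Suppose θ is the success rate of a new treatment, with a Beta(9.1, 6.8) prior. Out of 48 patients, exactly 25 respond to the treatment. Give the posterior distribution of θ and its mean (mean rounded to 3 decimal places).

Posterior: Beta(34.1, 29.8); mean ≈ 0.534

Observing 25 successes and 23 failures updates Beta(9.1, 6.8) by adding the success and failure counts to the two shape parameters: α = 9.1+25 = 34.1, β = 6.8+23 = 29.8.
Posterior mean = α/(α+β) = 34.1/63.9 = 0.534.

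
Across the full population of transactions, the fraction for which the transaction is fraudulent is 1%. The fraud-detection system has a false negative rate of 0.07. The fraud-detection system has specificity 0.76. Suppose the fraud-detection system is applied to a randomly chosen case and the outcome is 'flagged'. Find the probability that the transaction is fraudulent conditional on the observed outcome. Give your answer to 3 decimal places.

Write H for 'the transaction is fraudulent'. Prior odds H:¬H = 0.01/0.99 = 0.010101. For the 'flagged' outcome, the likelihood ratio is 0.93/0.24 = 3.8750.
Posterior odds = 0.010101 × 3.8750 = 0.039141, so P(H|E) = 0.039141/(1+0.039141) = 0.038.

P(H | E) ≈ 0.038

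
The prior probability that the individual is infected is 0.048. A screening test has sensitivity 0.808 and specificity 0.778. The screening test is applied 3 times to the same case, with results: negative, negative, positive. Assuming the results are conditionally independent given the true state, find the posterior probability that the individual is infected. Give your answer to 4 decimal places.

Posterior P(H) ≈ 0.0111

With H the event that the individual is infected, the joint likelihood of the observed sequence is P(data|H) = 0.192·0.192·0.808 = 0.029786 and P(data|¬H) = 0.778·0.778·0.222 = 0.13437.
Bayes: P(H|data) = 0.048·0.029786 / (0.048·0.029786 + 0.952·0.13437) = 0.0014297/0.12935 = 0.0111.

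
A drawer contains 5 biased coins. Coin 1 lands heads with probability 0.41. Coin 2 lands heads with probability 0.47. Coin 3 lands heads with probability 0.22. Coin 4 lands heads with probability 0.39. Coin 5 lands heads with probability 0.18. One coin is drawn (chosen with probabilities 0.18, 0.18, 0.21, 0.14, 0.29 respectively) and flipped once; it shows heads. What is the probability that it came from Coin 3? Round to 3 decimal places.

Posterior probability ≈ 0.148

P(heads|C1) = 0.41; P(heads|C2) = 0.47; P(heads|C3) = 0.22; P(heads|C4) = 0.39; P(heads|C5) = 0.18.
Prior × likelihood for each source: 0.18·0.41=0.07380, 0.18·0.47=0.08460, 0.21·0.22=0.04620, 0.14·0.39=0.05460, 0.29·0.18=0.05220. Summing gives P(heads) = 0.31140.
P(Coin 3 | heads) = 0.04620 / 0.31140 = 0.148.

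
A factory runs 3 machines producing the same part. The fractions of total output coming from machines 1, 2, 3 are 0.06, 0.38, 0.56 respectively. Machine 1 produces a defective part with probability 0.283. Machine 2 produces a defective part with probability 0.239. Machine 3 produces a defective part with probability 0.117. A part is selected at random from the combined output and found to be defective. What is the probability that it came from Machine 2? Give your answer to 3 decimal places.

Posterior probability ≈ 0.524

Tabulate prior·likelihood by source: [1] prior 0.06, lik 0.283, product 0.01698; [2] prior 0.38, lik 0.239, product 0.09082; [3] prior 0.56, lik 0.117, product 0.06552.
Normalizing constant = 0.17332; the posterior for Machine 2 is its product over the sum, 0.09082/0.17332 = 0.524.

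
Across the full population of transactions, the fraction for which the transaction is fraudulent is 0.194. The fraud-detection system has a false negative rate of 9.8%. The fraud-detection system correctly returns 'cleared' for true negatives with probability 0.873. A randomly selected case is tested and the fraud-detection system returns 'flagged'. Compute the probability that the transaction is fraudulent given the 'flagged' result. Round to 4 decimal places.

P(H | E) ≈ 0.6309

Write H for 'the transaction is fraudulent'. Prior odds H:¬H = 0.194/0.806 = 0.24069. For the 'flagged' outcome, the likelihood ratio is 0.902/0.127 = 7.1024.
Posterior odds = 0.24069 × 7.1024 = 1.7095, so P(H|E) = 1.7095/(1+1.7095) = 0.6309.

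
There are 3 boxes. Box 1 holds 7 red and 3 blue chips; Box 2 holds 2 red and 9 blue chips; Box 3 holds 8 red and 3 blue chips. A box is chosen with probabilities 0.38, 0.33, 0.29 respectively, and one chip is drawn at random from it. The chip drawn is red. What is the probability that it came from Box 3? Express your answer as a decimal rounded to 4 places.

Tabulate prior·likelihood by source: [1] prior 0.38, lik 0.7, product 0.2660; [2] prior 0.33, lik 0.1818, product 0.06000; [3] prior 0.29, lik 0.7273, product 0.2109.
Normalizing constant = 0.53691; the posterior for Box 3 is its product over the sum, 0.2109/0.53691 = 0.3928.

Posterior probability ≈ 0.3928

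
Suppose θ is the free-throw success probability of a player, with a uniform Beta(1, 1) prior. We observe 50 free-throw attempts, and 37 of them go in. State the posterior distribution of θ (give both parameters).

Posterior: Beta(38, 14)

The binomial likelihood is conjugate to the Beta prior: with 37 successes and 13 failures, the posterior is Beta(1+37, 1+13) = Beta(38, 14).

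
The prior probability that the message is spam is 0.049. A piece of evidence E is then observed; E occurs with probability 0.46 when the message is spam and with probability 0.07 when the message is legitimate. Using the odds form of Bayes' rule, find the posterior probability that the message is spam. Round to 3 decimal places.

Prior odds = 0.049/(1−0.049) = 0.051525.
Likelihood ratio for E = 0.46/0.07 = 6.5714.
Posterior odds = prior odds × LR = 0.33859.
Posterior probability = odds/(1+odds) = 0.33859/1.3386 = 0.253.

Posterior probability ≈ 0.253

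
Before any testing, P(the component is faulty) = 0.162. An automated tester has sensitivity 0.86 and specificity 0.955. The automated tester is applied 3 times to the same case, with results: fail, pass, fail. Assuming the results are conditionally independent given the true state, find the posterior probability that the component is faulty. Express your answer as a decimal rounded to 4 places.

Posterior P(H) ≈ 0.9119

Let H be the event that the component is faulty; start with P(H) = 0.162. P('fail'|H) = 0.86, P('fail'|¬H) = 0.045.
Update on result 1 ('fail'): P(H) ← 0.86·0.1620 / (0.86·0.1620 + 0.045·0.8380) = 0.13932/0.17703 = 0.7870.
Update on result 2 ('pass'): P(H) ← 0.14·0.7870 / (0.14·0.7870 + 0.955·0.2130) = 0.11018/0.31361 = 0.3513.
Update on result 3 ('fail'): P(H) ← 0.86·0.3513 / (0.86·0.3513 + 0.045·0.6487) = 0.30214/0.33133 = 0.9119.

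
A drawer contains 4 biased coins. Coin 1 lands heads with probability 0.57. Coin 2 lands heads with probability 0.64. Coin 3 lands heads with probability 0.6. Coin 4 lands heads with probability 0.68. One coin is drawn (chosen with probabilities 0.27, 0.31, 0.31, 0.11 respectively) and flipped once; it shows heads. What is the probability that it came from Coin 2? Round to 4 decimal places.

P(heads|C1) = 0.57; P(heads|C2) = 0.64; P(heads|C3) = 0.6; P(heads|C4) = 0.68.
Prior × likelihood for each source: 0.27·0.57=0.1539, 0.31·0.64=0.1984, 0.31·0.6=0.1860, 0.11·0.68=0.07480. Summing gives P(heads) = 0.61310.
P(Coin 2 | heads) = 0.1984 / 0.61310 = 0.3236.

Posterior probability ≈ 0.3236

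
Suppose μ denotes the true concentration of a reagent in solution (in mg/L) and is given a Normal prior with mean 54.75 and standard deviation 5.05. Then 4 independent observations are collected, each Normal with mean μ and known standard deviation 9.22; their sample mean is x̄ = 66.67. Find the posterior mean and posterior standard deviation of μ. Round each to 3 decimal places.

Prior precision 1/τ₀² = 1/5.05² = 0.0392118; data precision n/σ² = 4/9.22² = 0.0470542.
Posterior precision = 0.0392118 + 0.0470542 = 0.0862660, giving posterior SD = 1/√0.0862660 = 3.405.
Posterior mean = (0.0392118·54.75 + 0.0470542·66.67) / 0.0862660 = 61.252.

Posterior mean ≈ 61.252; posterior SD ≈ 3.405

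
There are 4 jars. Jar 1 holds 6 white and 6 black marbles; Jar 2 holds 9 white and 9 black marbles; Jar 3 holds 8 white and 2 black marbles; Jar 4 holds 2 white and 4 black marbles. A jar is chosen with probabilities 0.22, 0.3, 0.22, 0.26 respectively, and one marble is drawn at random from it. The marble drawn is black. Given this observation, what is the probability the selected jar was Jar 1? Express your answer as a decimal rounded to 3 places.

Posterior probability ≈ 0.230

P(black|Jar 1) = 0.5; P(black|Jar 2) = 0.5; P(black|Jar 3) = 0.2; P(black|Jar 4) = 0.6667.
Prior × likelihood for each source: 0.22·0.5=0.1100, 0.3·0.5=0.1500, 0.22·0.2=0.04400, 0.26·0.6667=0.1733. Summing gives P(black) = 0.47733.
P(Jar 1 | black) = 0.1100 / 0.47733 = 0.230.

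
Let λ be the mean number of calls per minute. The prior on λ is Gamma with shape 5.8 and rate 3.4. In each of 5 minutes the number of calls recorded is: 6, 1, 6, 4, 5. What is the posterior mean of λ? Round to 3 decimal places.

The Poisson likelihood adds the total count to the shape and the number of exposure periods to the rate. Here ∑xᵢ = 22 and n = 5, so shape 5.8→27.8 and rate 3.4→8.4.
Posterior mean = shape/rate = 27.8/8.4 = 3.310.

Posterior mean ≈ 3.310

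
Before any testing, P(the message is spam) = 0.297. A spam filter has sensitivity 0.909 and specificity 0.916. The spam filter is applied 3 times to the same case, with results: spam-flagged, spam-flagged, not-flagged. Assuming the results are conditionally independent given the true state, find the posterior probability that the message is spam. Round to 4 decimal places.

Posterior P(H) ≈ 0.8309

With H the event that the message is spam, the joint likelihood of the observed sequence is P(data|H) = 0.909·0.909·0.091 = 0.075192 and P(data|¬H) = 0.084·0.084·0.916 = 0.0064633.
Bayes: P(H|data) = 0.297·0.075192 / (0.297·0.075192 + 0.703·0.0064633) = 0.022332/0.026876 = 0.8309.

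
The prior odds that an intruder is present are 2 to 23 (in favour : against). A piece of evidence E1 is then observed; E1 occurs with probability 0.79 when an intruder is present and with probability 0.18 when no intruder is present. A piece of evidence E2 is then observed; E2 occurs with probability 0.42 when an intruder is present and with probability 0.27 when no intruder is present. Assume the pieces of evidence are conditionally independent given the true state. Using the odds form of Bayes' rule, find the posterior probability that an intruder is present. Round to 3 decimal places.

Posterior probability ≈ 0.373

Prior odds = 2/23 = 0.086957. In log-odds, ln(0.086957) = -2.4423.
Add log likelihood ratios: ln(4.3889) + ln(1.5556) = 1.9209.
Posterior log-odds = -0.52144, so posterior odds = exp(-0.52144) = 0.59367. Converting, P(H|E) = 0.59367/1.5937 = 0.373.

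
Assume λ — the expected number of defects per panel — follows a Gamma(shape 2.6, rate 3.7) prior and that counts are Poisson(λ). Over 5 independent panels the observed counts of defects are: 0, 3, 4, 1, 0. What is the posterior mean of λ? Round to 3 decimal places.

The Poisson likelihood adds the total count to the shape and the number of exposure periods to the rate. Here ∑xᵢ = 8 and n = 5, so shape 2.6→10.6 and rate 3.7→8.7.
E[λ | data] = 10.6/8.7 = 1.218.

Posterior mean ≈ 1.218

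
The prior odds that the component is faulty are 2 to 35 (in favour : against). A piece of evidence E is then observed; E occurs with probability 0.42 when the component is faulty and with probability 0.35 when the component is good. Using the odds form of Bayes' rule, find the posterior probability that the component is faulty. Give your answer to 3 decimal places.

Posterior probability ≈ 0.064

Prior odds = 2/35 = 0.057143.
Likelihood ratio for E = 0.42/0.35 = 1.2000.
Posterior odds = prior odds × LR = 0.068571.
Posterior probability = odds/(1+odds) = 0.068571/1.0686 = 0.064.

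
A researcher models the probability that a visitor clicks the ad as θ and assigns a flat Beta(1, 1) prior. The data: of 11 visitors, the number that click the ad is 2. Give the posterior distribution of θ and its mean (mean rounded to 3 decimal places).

Posterior: Beta(3, 10); mean ≈ 0.231

The binomial likelihood is conjugate to the Beta prior: with 2 successes and 9 failures, the posterior is Beta(1+2, 1+9) = Beta(3, 10).
E[θ | data] = 3/(3+10) = 0.231.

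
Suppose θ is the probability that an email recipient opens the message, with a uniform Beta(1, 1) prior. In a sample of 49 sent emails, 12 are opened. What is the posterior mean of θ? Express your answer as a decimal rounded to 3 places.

Observing 12 successes and 37 failures updates Beta(1, 1) by adding the success and failure counts to the two shape parameters: α = 1+12 = 13, β = 1+37 = 38.
E[θ | data] = 13/(13+38) = 0.255.

Posterior mean ≈ 0.255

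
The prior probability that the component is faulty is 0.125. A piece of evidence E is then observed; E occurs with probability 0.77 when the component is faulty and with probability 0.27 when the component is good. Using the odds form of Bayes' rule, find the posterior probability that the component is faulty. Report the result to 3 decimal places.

Prior odds = 0.125/(1−0.125) = 0.14286. In log-odds, ln(0.14286) = -1.9459.
Add log likelihood ratio: ln(2.8519) = 1.0480.
Posterior log-odds = -0.89794, so posterior odds = exp(-0.89794) = 0.40741. Converting, P(H|E) = 0.40741/1.4074 = 0.289.

Posterior probability ≈ 0.289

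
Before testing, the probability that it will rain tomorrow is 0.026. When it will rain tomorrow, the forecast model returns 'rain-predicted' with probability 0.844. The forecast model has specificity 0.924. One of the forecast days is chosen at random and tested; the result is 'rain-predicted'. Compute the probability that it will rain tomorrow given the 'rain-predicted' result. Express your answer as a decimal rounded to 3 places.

Write H for 'it will rain tomorrow'. Prior odds H:¬H = 0.026/0.974 = 0.026694. For the 'rain-predicted' outcome, the likelihood ratio is 0.844/0.076 = 11.105.
Posterior odds = 0.026694 × 11.105 = 0.29644, so P(H|E) = 0.29644/(1+0.29644) = 0.229.

P(H | E) ≈ 0.229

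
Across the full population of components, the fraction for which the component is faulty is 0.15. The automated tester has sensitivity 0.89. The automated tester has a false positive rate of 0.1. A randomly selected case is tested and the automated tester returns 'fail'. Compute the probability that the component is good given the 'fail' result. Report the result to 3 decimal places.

P(¬H | E) ≈ 0.389

Write H for 'the component is faulty'. Prior odds H:¬H = 0.15/0.85 = 0.17647. For the 'fail' outcome, the likelihood ratio is 0.89/0.1 = 8.9000.
Posterior odds = 0.17647 × 8.9000 = 1.5706, so P(H|E) = 1.5706/(1+1.5706) = 0.611. Then P(¬H|E) = 1 − 0.611 = 0.389.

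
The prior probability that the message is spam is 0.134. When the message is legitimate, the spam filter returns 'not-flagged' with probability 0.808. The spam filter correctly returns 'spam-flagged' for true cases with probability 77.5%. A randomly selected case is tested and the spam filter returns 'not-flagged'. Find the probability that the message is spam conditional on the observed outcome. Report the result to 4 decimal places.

Let H be the event that the message is spam. P(H) = 0.134, so P(¬H) = 0.866. With E the 'not-flagged' result, P(E|H) = 0.225 and P(E|¬H) = 0.808.
P(E) = 0.225·0.134 + 0.808·0.866 = 0.030150 + 0.69973 = 0.72988.
By Bayes' theorem, P(H|E) = 0.030150 / 0.72988 = 0.0413.

P(H | E) ≈ 0.0413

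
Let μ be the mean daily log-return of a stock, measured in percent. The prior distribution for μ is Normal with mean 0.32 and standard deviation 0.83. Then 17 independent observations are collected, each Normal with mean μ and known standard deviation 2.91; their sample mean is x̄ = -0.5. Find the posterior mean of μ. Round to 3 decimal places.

Posterior mean ≈ -0.156

With known σ, the Normal prior is conjugate. Weight on the data is w = (n/σ²)/(n/σ² + 1/τ₀²) = 2.00753/(2.00753+1.45159) = 0.58036.
Posterior mean = w·x̄ + (1−w)·μ₀ = 0.58036·-0.5 + 0.41964·0.32 = -0.156.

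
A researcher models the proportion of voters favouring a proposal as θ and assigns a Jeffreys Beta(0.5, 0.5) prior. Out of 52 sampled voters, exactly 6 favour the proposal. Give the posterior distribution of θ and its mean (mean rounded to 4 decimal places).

Posterior: Beta(6.5, 46.5); mean ≈ 0.1226

Observing 6 successes and 46 failures updates Beta(0.5, 0.5) by adding the success and failure counts to the two shape parameters: α = 0.5+6 = 6.5, β = 0.5+46 = 46.5.
Posterior mean = α/(α+β) = 6.5/53 = 0.1226.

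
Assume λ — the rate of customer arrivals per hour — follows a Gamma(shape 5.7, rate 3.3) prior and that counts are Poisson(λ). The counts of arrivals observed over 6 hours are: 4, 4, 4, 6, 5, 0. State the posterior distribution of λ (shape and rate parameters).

Total count ∑xᵢ = 23 over n = 6 hours.
Gamma is conjugate to the Poisson likelihood: posterior is Gamma(shape = 5.7+23 = 28.7, rate = 3.3+6 = 9.3).

Posterior: Gamma(shape=28.7, rate=9.3)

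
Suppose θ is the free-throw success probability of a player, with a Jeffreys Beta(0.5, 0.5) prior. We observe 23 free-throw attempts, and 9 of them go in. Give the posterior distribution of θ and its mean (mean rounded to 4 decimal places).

Observing 9 successes and 14 failures updates Beta(0.5, 0.5) by adding the success and failure counts to the two shape parameters: α = 0.5+9 = 9.5, β = 0.5+14 = 14.5.
Posterior mean = α/(α+β) = 9.5/24 = 0.3958.

Posterior: Beta(9.5, 14.5); mean ≈ 0.3958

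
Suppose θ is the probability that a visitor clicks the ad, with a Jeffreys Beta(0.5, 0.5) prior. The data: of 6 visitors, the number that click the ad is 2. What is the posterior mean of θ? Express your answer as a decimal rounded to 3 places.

Posterior mean ≈ 0.357

Observing 2 successes and 4 failures updates Beta(0.5, 0.5) by adding the success and failure counts to the two shape parameters: α = 0.5+2 = 2.5, β = 0.5+4 = 4.5.
Posterior mean = α/(α+β) = 2.5/7 = 0.357.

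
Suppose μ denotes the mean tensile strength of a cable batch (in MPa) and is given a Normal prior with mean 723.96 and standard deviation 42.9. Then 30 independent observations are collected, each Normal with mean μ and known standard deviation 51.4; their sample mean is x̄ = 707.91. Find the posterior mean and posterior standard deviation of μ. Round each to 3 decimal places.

Posterior mean ≈ 708.643; posterior SD ≈ 9.168

With known σ, the Normal prior is conjugate. Weight on the data is w = (n/σ²)/(n/σ² + 1/τ₀²) = 0.0113552/(0.0113552+0.00054336) = 0.95433.
Posterior mean = w·x̄ + (1−w)·μ₀ = 0.95433·707.91 + 0.045666·723.96 = 708.643. Posterior variance = 1/(0.0113552+0.00054336) = 84.0438, so SD = 9.168.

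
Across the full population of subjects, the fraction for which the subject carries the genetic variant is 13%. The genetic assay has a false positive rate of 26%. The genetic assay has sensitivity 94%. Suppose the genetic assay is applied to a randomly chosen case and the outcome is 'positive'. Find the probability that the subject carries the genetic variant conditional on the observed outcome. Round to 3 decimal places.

P(H | E) ≈ 0.351

Let H be the event that the subject carries the genetic variant. P(H) = 0.13, so P(¬H) = 0.87. With E the 'positive' result, P(E|H) = 0.94 and P(E|¬H) = 0.26.
P(E) = 0.94·0.13 + 0.26·0.87 = 0.12220 + 0.22620 = 0.34840.
By Bayes' theorem, P(H|E) = 0.12220 / 0.34840 = 0.351.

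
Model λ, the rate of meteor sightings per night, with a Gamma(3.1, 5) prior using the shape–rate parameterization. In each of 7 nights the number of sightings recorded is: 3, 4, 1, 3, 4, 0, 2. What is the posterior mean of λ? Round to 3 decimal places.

Posterior mean ≈ 1.675

The Poisson likelihood adds the total count to the shape and the number of exposure periods to the rate. Here ∑xᵢ = 17 and n = 7, so shape 3.1→20.1 and rate 5→12.
E[λ | data] = 20.1/12 = 1.675.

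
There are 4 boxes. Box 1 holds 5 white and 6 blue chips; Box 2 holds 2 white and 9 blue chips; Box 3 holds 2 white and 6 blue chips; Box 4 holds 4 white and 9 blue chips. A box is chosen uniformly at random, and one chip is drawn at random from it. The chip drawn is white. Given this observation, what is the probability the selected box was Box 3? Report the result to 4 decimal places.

Posterior probability ≈ 0.2094

Tabulate prior·likelihood by source: [1] prior 0.25, lik 0.4545, product 0.1136; [2] prior 0.25, lik 0.1818, product 0.04545; [3] prior 0.25, lik 0.25, product 0.06250; [4] prior 0.25, lik 0.3077, product 0.07692.
Normalizing constant = 0.29851; the posterior for Box 3 is its product over the sum, 0.06250/0.29851 = 0.2094.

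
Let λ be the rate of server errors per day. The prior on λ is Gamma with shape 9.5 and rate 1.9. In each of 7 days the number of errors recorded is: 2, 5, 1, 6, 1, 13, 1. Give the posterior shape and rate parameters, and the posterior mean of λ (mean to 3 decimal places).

Posterior: Gamma(shape=38.5, rate=8.9); mean ≈ 4.326

Total count ∑xᵢ = 29 over n = 7 days.
Gamma is conjugate to the Poisson likelihood: posterior is Gamma(shape = 9.5+29 = 38.5, rate = 1.9+7 = 8.9).
E[λ | data] = 38.5/8.9 = 4.326.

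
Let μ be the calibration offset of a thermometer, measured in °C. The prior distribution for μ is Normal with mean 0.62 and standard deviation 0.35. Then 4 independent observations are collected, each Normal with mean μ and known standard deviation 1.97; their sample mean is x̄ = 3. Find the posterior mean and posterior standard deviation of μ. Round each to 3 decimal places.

Posterior mean ≈ 0.887; posterior SD ≈ 0.330

With known σ, the Normal prior is conjugate. Weight on the data is w = (n/σ²)/(n/σ² + 1/τ₀²) = 1.03069/(1.03069+8.16327) = 0.11211.
Posterior mean = w·x̄ + (1−w)·μ₀ = 0.11211·3 + 0.88789·0.62 = 0.887. Posterior variance = 1/(1.03069+8.16327) = 0.108767, so SD = 0.330.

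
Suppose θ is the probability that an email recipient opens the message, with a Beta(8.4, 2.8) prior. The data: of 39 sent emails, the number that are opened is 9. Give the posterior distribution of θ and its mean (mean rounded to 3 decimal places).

Posterior: Beta(17.4, 32.8); mean ≈ 0.347

The binomial likelihood is conjugate to the Beta prior: with 9 successes and 30 failures, the posterior is Beta(8.4+9, 2.8+30) = Beta(17.4, 32.8).
Posterior mean = α/(α+β) = 17.4/50.2 = 0.347.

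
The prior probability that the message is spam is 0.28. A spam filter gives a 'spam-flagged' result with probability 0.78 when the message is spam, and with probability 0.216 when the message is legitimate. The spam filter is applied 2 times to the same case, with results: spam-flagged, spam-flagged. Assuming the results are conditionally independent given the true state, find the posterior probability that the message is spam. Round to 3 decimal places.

Posterior P(H) ≈ 0.835

With H the event that the message is spam, the joint likelihood of the observed sequence is P(data|H) = 0.78·0.78 = 0.60840 and P(data|¬H) = 0.216·0.216 = 0.046656.
Bayes: P(H|data) = 0.28·0.60840 / (0.28·0.60840 + 0.72·0.046656) = 0.17035/0.20394 = 0.8353.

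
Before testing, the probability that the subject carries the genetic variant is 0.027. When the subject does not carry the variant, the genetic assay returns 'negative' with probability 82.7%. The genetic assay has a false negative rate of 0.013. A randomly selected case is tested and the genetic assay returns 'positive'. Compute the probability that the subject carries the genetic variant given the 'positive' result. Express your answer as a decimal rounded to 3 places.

Write H for 'the subject carries the genetic variant'. Prior odds H:¬H = 0.027/0.973 = 0.027749. For the 'positive' outcome, the likelihood ratio is 0.987/0.173 = 5.7052.
Posterior odds = 0.027749 × 5.7052 = 0.15831, so P(H|E) = 0.15831/(1+0.15831) = 0.137.

P(H | E) ≈ 0.137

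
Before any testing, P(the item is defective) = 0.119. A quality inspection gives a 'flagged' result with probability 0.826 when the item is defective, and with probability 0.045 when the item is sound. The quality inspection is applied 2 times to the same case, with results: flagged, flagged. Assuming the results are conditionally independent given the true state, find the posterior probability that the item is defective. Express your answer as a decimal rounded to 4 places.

Posterior P(H) ≈ 0.9785

With H the event that the item is defective, the joint likelihood of the observed sequence is P(data|H) = 0.826·0.826 = 0.68228 and P(data|¬H) = 0.045·0.045 = 0.0020250.
Bayes: P(H|data) = 0.119·0.68228 / (0.119·0.68228 + 0.881·0.0020250) = 0.081191/0.082975 = 0.9785.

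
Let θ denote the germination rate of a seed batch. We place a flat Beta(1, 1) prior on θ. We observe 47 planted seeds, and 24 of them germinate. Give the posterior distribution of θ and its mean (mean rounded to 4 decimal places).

Observing 24 successes and 23 failures updates Beta(1, 1) by adding the success and failure counts to the two shape parameters: α = 1+24 = 25, β = 1+23 = 24.
E[θ | data] = 25/(25+24) = 0.5102.

Posterior: Beta(25, 24); mean ≈ 0.5102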